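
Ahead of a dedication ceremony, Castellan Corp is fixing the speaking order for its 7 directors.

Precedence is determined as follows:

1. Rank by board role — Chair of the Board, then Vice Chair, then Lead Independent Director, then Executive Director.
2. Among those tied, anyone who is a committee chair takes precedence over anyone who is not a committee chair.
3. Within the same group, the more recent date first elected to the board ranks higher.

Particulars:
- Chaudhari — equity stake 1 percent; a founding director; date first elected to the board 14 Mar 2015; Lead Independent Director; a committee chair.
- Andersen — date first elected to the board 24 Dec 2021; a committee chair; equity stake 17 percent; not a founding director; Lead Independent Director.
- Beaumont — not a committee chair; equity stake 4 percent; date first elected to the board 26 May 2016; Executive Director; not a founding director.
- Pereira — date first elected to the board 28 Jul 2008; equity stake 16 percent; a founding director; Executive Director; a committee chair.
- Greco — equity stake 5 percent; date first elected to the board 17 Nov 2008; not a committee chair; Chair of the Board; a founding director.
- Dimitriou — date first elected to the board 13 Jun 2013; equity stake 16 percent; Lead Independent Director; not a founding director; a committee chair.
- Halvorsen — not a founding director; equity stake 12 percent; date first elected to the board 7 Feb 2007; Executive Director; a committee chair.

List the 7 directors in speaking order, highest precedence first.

By board role: Greco (Chair of the Board); then Andersen, Chaudhari and Dimitriou (Lead Independent Director); then Pereira, Halvorsen and Beaumont (Executive Director).
Andersen, Chaudhari and Dimitriou are each a committee chair, so the next rule applies.
Among Andersen, Chaudhari and Dimitriou, by date first elected to the board (later first): Andersen (24 Dec 2021) before Chaudhari (14 Mar 2015) before Dimitriou (13 Jun 2013).
Among Pereira, Halvorsen and Beaumont, a committee chair before not a committee chair: Pereira and Halvorsen (a committee chair) before Beaumont (not a committee chair).
Among Pereira and Halvorsen, by date first elected to the board (later first): Pereira (28 Jul 2008) before Halvorsen (7 Feb 2007).
Full order: Greco, Andersen, Chaudhari, Dimitriou, Pereira, Halvorsen, Beaumont.

Greco, Andersen, Chaudhari, Dimitriou, Pereira, Halvorsen, Beaumont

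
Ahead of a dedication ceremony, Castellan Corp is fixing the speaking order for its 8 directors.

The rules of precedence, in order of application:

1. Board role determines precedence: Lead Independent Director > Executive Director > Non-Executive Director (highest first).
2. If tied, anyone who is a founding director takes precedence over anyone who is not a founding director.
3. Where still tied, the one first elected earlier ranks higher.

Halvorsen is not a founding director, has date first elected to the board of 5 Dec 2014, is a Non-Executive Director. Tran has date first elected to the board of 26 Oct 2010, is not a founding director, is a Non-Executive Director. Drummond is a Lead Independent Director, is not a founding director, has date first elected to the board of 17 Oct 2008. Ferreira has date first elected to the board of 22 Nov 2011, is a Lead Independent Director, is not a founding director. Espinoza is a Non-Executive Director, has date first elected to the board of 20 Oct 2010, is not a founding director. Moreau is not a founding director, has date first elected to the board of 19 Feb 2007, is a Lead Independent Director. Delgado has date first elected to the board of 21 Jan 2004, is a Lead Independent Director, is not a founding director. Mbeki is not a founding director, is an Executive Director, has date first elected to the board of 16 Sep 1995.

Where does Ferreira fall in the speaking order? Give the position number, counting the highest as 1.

4

By board role: Delgado, Moreau, Drummond and Ferreira (Lead Independent Director); then Mbeki (Executive Director); then Espinoza, Tran and Halvorsen (Non-Executive Director).
Delgado, Moreau, Drummond and Ferreira are each not a founding director, so the next rule applies.
Among Delgado, Moreau, Drummond and Ferreira, by date first elected to the board (earlier first): Delgado (21 Jan 2004) before Moreau (19 Feb 2007) before Drummond (17 Oct 2008) before Ferreira (22 Nov 2011).
Espinoza, Tran and Halvorsen are each not a founding director, so the next rule applies.
Among Espinoza, Tran and Halvorsen, by date first elected to the board (earlier first): Espinoza (20 Oct 2010) before Tran (26 Oct 2010) before Halvorsen (5 Dec 2014).
Order: Delgado, Moreau, Drummond, Ferreira, Mbeki, Espinoza, Tran, Halvorsen. So position 4.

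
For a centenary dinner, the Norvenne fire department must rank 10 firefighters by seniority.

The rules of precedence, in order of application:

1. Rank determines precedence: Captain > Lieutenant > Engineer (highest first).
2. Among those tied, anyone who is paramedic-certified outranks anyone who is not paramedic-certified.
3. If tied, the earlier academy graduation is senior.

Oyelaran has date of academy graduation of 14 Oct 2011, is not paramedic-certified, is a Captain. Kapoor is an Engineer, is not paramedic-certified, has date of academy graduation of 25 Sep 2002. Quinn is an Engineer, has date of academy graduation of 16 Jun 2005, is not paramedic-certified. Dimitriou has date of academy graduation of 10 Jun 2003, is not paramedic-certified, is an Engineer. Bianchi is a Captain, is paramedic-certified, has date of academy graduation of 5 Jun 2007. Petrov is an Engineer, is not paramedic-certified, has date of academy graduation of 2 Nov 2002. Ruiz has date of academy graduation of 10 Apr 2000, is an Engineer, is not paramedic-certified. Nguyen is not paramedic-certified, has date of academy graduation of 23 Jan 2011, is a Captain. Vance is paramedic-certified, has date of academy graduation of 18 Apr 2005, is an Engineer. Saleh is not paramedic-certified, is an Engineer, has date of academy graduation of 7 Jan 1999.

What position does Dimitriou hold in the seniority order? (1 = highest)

By rank: Bianchi, Nguyen and Oyelaran (Captain); then Vance, Saleh, Ruiz, Kapoor, Petrov, Dimitriou and Quinn (Engineer).
Among Bianchi, Nguyen and Oyelaran, paramedic-certified before not paramedic-certified: Bianchi (paramedic-certified) before Nguyen and Oyelaran (not paramedic-certified).
Among Nguyen and Oyelaran, by date of academy graduation (earlier first): Nguyen (23 Jan 2011) before Oyelaran (14 Oct 2011).
Among Vance, Saleh, Ruiz, Kapoor, Petrov, Dimitriou and Quinn, paramedic-certified before not paramedic-certified: Vance (paramedic-certified) before Saleh, Ruiz, Kapoor, Petrov, Dimitriou and Quinn (not paramedic-certified).
Among Saleh, Ruiz, Kapoor, Petrov, Dimitriou and Quinn, by date of academy graduation (earlier first): Saleh (7 Jan 1999) before Ruiz (10 Apr 2000) before Kapoor (25 Sep 2002) before Petrov (2 Nov 2002) before Dimitriou (10 Jun 2003) before Quinn (16 Jun 2005).
Order: Bianchi, Nguyen, Oyelaran, Vance, Saleh, Ruiz, Kapoor, Petrov, Dimitriou, Quinn. So position 9.

9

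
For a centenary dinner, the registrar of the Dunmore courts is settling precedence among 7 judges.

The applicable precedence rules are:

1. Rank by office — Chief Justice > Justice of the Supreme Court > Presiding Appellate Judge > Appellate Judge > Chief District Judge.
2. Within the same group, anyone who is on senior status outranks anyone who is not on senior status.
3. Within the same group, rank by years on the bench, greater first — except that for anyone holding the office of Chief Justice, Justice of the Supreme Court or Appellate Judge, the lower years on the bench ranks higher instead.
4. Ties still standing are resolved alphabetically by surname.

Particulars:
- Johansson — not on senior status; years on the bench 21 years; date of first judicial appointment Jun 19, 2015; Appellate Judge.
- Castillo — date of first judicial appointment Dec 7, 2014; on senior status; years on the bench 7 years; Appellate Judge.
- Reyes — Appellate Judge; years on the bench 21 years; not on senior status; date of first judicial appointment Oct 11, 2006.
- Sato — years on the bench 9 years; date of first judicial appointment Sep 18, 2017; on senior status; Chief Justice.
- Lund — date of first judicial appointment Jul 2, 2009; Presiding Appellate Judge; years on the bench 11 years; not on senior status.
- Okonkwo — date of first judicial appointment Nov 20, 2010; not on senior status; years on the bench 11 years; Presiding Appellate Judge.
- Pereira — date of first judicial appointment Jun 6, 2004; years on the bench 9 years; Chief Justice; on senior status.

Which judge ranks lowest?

By office: Pereira and Sato (Chief Justice); then Lund and Okonkwo (Presiding Appellate Judge); then Castillo, Johansson and Reyes (Appellate Judge).
Pereira and Sato are each on senior status, so the next rule applies.
Pereira and Sato both have years on the bench 9 years, so the next rule applies.
Among Pereira and Sato, alphabetically by surname: Pereira before Sato.
Lund and Okonkwo are each not on senior status, so the next rule applies.
Lund and Okonkwo both have years on the bench 11 years, so the next rule applies.
Among Lund and Okonkwo, alphabetically by surname: Lund before Okonkwo.
Among Castillo, Johansson and Reyes, on senior status before not on senior status: Castillo (on senior status) before Johansson and Reyes (not on senior status).
Johansson and Reyes both have years on the bench 21 years, so the next rule applies.
Among Johansson and Reyes, alphabetically by surname: Johansson before Reyes.
Order: Pereira, Sato, Lund, Okonkwo, Castillo, Johansson, Reyes.

Reyes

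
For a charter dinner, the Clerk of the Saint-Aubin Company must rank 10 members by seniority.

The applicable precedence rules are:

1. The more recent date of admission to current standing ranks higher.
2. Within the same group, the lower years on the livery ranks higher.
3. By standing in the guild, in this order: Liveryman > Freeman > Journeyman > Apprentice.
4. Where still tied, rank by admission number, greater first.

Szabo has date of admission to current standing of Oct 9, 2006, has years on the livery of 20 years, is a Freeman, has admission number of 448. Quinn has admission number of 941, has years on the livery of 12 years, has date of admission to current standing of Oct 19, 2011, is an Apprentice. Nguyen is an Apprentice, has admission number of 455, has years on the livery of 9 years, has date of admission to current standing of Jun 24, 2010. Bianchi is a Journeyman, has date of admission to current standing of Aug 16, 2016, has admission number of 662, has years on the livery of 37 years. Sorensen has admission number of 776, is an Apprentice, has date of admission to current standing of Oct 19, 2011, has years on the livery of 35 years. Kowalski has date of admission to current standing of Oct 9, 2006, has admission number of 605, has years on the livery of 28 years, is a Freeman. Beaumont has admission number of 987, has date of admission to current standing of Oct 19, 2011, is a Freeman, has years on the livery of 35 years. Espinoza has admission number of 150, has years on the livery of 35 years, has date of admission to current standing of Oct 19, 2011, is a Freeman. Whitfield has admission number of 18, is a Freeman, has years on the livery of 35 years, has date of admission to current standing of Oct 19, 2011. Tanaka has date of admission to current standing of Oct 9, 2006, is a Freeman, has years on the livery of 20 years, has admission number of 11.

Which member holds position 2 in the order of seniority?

By date of admission to current standing (later first): Bianchi (Aug 16, 2016); then Quinn, Beaumont, Espinoza, Whitfield and Sorensen (each Oct 19, 2011); then Nguyen (Jun 24, 2010); then Szabo, Tanaka and Kowalski (each Oct 9, 2006).
Among Quinn, Beaumont, Espinoza, Whitfield and Sorensen, by years on the livery (lower first): Quinn (12 years) before Beaumont, Espinoza, Whitfield and Sorensen (35 years).
Among Beaumont, Espinoza, Whitfield and Sorensen, by standing in the guild: Beaumont, Espinoza and Whitfield (Freeman) before Sorensen (Apprentice).
Among Beaumont, Espinoza and Whitfield, by admission number (higher first): Beaumont (987) before Espinoza (150) before Whitfield (18).
Among Szabo, Tanaka and Kowalski, by years on the livery (lower first): Szabo and Tanaka (20 years) before Kowalski (28 years).
Szabo and Tanaka are each Freeman, so the next rule applies.
Among Szabo and Tanaka, by admission number (higher first): Szabo (448) before Tanaka (11).
Order: Bianchi, Quinn, Beaumont, Espinoza, Whitfield, Sorensen, Nguyen, Szabo, Tanaka, Kowalski.

Quinn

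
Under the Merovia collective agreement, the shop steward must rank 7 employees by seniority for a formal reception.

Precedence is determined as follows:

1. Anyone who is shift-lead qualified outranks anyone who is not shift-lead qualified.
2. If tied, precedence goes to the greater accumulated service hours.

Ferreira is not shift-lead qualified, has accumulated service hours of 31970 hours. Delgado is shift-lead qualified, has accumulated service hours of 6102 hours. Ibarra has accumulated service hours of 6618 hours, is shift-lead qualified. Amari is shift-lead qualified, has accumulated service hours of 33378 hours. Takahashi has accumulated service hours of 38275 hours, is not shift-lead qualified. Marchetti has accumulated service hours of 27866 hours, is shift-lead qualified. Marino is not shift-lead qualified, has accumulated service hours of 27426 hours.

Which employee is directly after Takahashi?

Ferreira

By the first rule: Amari, Marchetti, Ibarra and Delgado (each shift-lead qualified); then Takahashi, Ferreira and Marino (each not shift-lead qualified).
Among Amari, Marchetti, Ibarra and Delgado, by accumulated service hours (higher first): Amari (33378 hours) before Marchetti (27866 hours) before Ibarra (6618 hours) before Delgado (6102 hours).
Among Takahashi, Ferreira and Marino, by accumulated service hours (higher first): Takahashi (38275 hours) before Ferreira (31970 hours) before Marino (27426 hours).
Order: Amari, Marchetti, Ibarra, Delgado, Takahashi, Ferreira, Marino.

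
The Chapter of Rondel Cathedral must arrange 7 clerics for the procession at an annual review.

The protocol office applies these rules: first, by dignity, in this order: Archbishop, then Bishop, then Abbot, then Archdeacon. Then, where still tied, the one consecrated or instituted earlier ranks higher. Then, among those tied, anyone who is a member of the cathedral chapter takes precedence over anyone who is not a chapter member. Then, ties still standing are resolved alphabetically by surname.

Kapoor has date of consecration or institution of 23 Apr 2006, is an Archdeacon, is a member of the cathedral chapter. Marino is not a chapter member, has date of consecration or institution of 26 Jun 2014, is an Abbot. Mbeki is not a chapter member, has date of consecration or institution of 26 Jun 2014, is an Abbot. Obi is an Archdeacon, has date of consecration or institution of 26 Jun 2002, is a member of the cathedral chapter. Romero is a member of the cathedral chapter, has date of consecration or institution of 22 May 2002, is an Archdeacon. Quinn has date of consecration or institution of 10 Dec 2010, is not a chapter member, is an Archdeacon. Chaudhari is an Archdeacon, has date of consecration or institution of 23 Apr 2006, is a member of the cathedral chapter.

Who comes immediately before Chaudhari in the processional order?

Obi

By dignity: Marino and Mbeki (Abbot); then Romero, Obi, Chaudhari, Kapoor and Quinn (Archdeacon).
Marino and Mbeki both have date of consecration or institution 26 Jun 2014, so the next rule applies.
Marino and Mbeki are each not a chapter member, so the next rule applies.
Among Marino and Mbeki, alphabetically by surname: Marino before Mbeki.
Among Romero, Obi, Chaudhari, Kapoor and Quinn, by date of consecration or institution (earlier first): Romero (22 May 2002) before Obi (26 Jun 2002) before Chaudhari and Kapoor (23 Apr 2006) before Quinn (10 Dec 2010).
Chaudhari and Kapoor are each a member of the cathedral chapter, so the next rule applies.
Among Chaudhari and Kapoor, alphabetically by surname: Chaudhari before Kapoor.
Order: Marino, Mbeki, Romero, Obi, Chaudhari, Kapoor, Quinn.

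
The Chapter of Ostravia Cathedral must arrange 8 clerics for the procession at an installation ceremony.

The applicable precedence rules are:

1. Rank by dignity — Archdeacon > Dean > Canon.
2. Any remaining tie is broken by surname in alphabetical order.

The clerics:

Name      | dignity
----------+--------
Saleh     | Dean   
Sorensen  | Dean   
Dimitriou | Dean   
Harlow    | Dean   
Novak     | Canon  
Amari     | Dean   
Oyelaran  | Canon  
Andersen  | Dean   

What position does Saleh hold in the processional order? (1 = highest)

By dignity: Amari, Andersen, Dimitriou, Harlow, Saleh and Sorensen (Dean); then Novak and Oyelaran (Canon).
Among Amari, Andersen, Dimitriou, Harlow, Saleh and Sorensen, alphabetically by surname: Amari before Andersen before Dimitriou before Harlow before Saleh before Sorensen.
Among Novak and Oyelaran, alphabetically by surname: Novak before Oyelaran.
Order: Amari, Andersen, Dimitriou, Harlow, Saleh, Sorensen, Novak, Oyelaran. So position 5.

5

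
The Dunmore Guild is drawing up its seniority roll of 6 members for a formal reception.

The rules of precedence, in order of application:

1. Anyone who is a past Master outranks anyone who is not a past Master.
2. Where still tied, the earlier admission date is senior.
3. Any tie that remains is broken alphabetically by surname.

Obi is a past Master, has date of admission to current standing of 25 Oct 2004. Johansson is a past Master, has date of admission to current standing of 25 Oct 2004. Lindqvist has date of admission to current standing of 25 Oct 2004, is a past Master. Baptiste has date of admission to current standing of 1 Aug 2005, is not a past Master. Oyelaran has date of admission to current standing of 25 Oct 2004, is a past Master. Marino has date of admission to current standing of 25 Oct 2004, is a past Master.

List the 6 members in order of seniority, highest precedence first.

By the first rule: Johansson, Lindqvist, Marino, Obi and Oyelaran (each a past Master); then Baptiste (not a past Master).
Johansson, Lindqvist, Marino, Obi and Oyelaran all have date of admission to current standing 25 Oct 2004, so the next rule applies.
Among Johansson, Lindqvist, Marino, Obi and Oyelaran, alphabetically by surname: Johansson before Lindqvist before Marino before Obi before Oyelaran.
Full order: Johansson, Lindqvist, Marino, Obi, Oyelaran, Baptiste.

Johansson, Lindqvist, Marino, Obi, Oyelaran, Baptiste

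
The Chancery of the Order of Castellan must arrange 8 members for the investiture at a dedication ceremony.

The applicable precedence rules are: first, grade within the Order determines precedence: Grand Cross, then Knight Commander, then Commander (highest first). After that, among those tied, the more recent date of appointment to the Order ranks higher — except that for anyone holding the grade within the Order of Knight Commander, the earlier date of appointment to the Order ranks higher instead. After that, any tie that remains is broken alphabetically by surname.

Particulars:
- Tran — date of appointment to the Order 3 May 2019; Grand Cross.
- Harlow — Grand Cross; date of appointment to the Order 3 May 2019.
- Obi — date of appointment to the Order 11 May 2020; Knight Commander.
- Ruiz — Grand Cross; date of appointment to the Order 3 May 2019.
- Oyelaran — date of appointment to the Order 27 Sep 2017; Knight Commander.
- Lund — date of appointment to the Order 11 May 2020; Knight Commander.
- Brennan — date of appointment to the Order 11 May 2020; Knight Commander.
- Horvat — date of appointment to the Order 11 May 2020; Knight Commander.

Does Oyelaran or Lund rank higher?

By grade within the Order: Harlow, Ruiz and Tran (Grand Cross); then Oyelaran, Brennan, Horvat, Lund and Obi (Knight Commander).
Harlow, Ruiz and Tran all have date of appointment to the Order 3 May 2019, so the next rule applies.
Among Harlow, Ruiz and Tran, alphabetically by surname: Harlow before Ruiz before Tran.
Among Oyelaran, Brennan, Horvat, Lund and Obi, by date of appointment to the Order (earlier first) (reversed rule for this group): Oyelaran (27 Sep 2017) before Brennan, Horvat, Lund and Obi (11 May 2020).
Among Brennan, Horvat, Lund and Obi, alphabetically by surname: Brennan before Horvat before Lund before Obi.
So Oyelaran takes precedence.

Oyelaran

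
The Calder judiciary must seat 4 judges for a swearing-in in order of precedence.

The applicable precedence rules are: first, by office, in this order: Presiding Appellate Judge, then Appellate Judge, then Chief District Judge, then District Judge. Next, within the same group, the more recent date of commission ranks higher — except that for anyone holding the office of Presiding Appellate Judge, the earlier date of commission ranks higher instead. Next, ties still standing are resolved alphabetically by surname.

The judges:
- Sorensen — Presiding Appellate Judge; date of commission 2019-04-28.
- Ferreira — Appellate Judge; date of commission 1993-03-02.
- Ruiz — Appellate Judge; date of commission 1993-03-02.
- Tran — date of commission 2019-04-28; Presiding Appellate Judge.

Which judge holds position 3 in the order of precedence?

By office: Sorensen and Tran (Presiding Appellate Judge); then Ferreira and Ruiz (Appellate Judge).
Sorensen and Tran both have date of commission 2019-04-28, so the next rule applies.
Among Sorensen and Tran, alphabetically by surname: Sorensen before Tran.
Ferreira and Ruiz both have date of commission 1993-03-02, so the next rule applies.
Among Ferreira and Ruiz, alphabetically by surname: Ferreira before Ruiz.
Order: Sorensen, Tran, Ferreira, Ruiz.

Ferreira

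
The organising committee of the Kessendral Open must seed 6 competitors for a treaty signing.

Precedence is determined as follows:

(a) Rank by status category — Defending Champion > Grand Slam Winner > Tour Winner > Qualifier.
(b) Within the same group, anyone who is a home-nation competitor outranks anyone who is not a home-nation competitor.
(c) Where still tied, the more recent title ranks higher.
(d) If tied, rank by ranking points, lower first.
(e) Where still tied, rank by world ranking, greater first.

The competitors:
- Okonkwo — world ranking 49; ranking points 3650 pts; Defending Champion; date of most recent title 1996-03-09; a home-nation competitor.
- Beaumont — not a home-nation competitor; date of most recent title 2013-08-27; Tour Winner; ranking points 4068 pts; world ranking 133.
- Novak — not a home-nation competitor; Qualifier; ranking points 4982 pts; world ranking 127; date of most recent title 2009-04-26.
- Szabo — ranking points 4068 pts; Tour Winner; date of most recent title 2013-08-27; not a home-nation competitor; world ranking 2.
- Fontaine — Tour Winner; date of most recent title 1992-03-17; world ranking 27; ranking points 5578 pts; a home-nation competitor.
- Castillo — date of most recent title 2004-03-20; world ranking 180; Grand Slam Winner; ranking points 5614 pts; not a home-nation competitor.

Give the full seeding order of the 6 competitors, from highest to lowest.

By status category: Okonkwo (Defending Champion); then Castillo (Grand Slam Winner); then Fontaine, Beaumont and Szabo (Tour Winner); then Novak (Qualifier).
Among Fontaine, Beaumont and Szabo, a home-nation competitor before not a home-nation competitor: Fontaine (a home-nation competitor) before Beaumont and Szabo (not a home-nation competitor).
Beaumont and Szabo both have date of most recent title 2013-08-27, so the next rule applies.
Beaumont and Szabo both have ranking points 4068 pts, so the next rule applies.
Among Beaumont and Szabo, by world ranking (higher first): Beaumont (133) before Szabo (2).
Full order: Okonkwo, Castillo, Fontaine, Beaumont, Szabo, Novak.

Okonkwo, Castillo, Fontaine, Beaumont, Szabo, Novak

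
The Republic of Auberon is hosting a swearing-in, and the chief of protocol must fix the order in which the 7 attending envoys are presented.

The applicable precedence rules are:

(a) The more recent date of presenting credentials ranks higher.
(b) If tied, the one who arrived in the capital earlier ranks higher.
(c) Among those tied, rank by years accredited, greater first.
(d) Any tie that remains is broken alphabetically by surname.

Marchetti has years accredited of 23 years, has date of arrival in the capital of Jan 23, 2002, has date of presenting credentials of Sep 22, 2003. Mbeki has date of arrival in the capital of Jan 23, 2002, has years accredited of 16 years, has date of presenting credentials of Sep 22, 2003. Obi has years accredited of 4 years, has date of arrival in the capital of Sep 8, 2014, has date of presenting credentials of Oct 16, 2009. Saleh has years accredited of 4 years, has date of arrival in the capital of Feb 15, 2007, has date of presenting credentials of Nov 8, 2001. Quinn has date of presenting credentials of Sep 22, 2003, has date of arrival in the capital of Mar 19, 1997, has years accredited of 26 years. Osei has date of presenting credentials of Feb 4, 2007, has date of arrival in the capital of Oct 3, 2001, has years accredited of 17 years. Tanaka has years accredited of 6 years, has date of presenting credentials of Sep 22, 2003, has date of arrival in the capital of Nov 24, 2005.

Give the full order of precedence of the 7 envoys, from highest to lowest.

Obi, Osei, Quinn, Marchetti, Mbeki, Tanaka, Saleh

By date of presenting credentials (later first): Obi (Oct 16, 2009); then Osei (Feb 4, 2007); then Quinn, Marchetti, Mbeki and Tanaka (each Sep 22, 2003); then Saleh (Nov 8, 2001).
Among Quinn, Marchetti, Mbeki and Tanaka, by date of arrival in the capital (earlier first): Quinn (Mar 19, 1997) before Marchetti and Mbeki (Jan 23, 2002) before Tanaka (Nov 24, 2005).
Among Marchetti and Mbeki, by years accredited (higher first): Marchetti (23 years) before Mbeki (16 years).
Full order: Obi, Osei, Quinn, Marchetti, Mbeki, Tanaka, Saleh.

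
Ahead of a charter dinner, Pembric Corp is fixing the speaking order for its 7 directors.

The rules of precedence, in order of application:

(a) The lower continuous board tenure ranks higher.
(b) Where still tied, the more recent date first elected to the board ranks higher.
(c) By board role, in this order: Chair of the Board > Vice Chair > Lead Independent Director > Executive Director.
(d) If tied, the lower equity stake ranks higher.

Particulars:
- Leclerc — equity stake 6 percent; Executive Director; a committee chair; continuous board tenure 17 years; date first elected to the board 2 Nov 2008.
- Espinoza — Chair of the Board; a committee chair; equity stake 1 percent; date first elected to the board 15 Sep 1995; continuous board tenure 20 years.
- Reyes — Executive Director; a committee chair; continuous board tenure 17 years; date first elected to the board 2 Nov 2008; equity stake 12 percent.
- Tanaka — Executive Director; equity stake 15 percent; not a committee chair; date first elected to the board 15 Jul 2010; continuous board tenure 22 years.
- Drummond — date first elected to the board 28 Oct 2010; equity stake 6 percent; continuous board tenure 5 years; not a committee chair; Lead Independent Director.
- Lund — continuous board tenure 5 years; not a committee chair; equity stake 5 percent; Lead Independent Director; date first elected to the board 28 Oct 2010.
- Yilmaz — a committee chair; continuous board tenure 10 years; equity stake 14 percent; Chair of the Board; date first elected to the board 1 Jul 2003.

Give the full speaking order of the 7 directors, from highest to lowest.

Lund, Drummond, Yilmaz, Leclerc, Reyes, Espinoza, Tanaka

By continuous board tenure (lower first): Lund and Drummond (both 5 years); then Yilmaz (10 years); then Leclerc and Reyes (both 17 years); then Espinoza (20 years); then Tanaka (22 years).
Lund and Drummond both have date first elected to the board 28 Oct 2010, so the next rule applies.
Lund and Drummond are each Lead Independent Director, so the next rule applies.
Among Lund and Drummond, by equity stake (lower first): Lund (5 percent) before Drummond (6 percent).
Leclerc and Reyes both have date first elected to the board 2 Nov 2008, so the next rule applies.
Leclerc and Reyes are each Executive Director, so the next rule applies.
Among Leclerc and Reyes, by equity stake (lower first): Leclerc (6 percent) before Reyes (12 percent).
Full order: Lund, Drummond, Yilmaz, Leclerc, Reyes, Espinoza, Tanaka.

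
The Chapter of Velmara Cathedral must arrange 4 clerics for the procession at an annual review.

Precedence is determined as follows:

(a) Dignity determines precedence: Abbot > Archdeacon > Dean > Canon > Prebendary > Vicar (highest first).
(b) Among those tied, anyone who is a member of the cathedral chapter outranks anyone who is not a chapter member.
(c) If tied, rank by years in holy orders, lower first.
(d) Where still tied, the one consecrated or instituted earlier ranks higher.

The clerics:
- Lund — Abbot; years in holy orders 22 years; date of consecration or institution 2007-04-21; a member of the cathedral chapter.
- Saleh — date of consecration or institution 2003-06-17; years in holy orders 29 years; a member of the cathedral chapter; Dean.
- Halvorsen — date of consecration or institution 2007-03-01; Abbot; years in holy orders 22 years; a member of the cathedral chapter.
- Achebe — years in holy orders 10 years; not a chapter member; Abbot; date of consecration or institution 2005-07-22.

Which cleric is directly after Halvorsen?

By dignity: Halvorsen, Lund and Achebe (Abbot); then Saleh (Dean).
Among Halvorsen, Lund and Achebe, a member of the cathedral chapter before not a chapter member: Halvorsen and Lund (a member of the cathedral chapter) before Achebe (not a chapter member).
Halvorsen and Lund both have years in holy orders 22 years, so the next rule applies.
Among Halvorsen and Lund, by date of consecration or institution (earlier first): Halvorsen (2007-03-01) before Lund (2007-04-21).
Order: Halvorsen, Lund, Achebe, Saleh.

Lund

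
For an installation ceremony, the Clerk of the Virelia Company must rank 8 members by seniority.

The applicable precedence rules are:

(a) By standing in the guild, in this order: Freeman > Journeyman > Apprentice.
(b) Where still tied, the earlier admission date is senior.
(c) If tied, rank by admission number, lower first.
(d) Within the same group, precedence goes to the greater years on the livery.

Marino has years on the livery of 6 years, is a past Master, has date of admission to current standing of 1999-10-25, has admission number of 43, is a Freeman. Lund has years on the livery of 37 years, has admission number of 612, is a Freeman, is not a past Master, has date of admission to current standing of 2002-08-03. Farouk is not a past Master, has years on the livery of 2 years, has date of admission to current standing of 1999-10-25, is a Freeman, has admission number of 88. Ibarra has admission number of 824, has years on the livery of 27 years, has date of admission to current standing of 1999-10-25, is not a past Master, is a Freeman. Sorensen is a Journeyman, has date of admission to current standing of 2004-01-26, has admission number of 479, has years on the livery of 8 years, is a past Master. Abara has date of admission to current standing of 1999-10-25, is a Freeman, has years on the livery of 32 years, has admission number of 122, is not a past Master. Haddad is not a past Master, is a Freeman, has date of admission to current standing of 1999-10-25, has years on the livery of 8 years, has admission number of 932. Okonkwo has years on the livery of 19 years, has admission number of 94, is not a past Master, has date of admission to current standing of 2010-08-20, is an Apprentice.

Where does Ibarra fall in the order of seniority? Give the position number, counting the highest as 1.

4

By standing in the guild: Marino, Farouk, Abara, Ibarra, Haddad and Lund (Freeman); then Sorensen (Journeyman); then Okonkwo (Apprentice).
Among Marino, Farouk, Abara, Ibarra, Haddad and Lund, by date of admission to current standing (earlier first): Marino, Farouk, Abara, Ibarra and Haddad (1999-10-25) before Lund (2002-08-03).
Among Marino, Farouk, Abara, Ibarra and Haddad, by admission number (lower first): Marino (43) before Farouk (88) before Abara (122) before Ibarra (824) before Haddad (932).
Order: Marino, Farouk, Abara, Ibarra, Haddad, Lund, Sorensen, Okonkwo. So position 4.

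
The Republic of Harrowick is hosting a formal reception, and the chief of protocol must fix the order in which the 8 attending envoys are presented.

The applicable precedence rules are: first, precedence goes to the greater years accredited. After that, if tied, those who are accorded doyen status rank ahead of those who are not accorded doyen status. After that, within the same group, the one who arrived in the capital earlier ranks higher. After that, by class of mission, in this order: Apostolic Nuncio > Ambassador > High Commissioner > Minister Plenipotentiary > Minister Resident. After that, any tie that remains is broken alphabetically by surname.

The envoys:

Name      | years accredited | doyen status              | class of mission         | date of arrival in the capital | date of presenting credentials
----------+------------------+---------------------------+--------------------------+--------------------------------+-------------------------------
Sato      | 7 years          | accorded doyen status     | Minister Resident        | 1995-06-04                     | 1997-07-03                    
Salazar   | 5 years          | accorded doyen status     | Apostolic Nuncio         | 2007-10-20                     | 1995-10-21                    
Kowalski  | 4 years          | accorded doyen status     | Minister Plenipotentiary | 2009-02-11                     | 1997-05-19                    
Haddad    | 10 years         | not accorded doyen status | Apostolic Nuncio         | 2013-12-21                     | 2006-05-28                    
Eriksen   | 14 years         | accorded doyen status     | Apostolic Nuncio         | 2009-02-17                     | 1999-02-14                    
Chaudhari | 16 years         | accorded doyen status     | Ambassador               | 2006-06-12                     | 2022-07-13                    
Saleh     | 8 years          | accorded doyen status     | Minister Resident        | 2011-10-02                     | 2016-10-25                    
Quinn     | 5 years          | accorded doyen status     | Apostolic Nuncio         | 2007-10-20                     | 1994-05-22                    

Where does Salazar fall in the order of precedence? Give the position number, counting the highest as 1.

7

By years accredited (higher first): Chaudhari (16 years); then Eriksen (14 years); then Haddad (10 years); then Saleh (8 years); then Sato (7 years); then Quinn and Salazar (both 5 years); then Kowalski (4 years).
Quinn and Salazar are each accorded doyen status, so the next rule applies.
Quinn and Salazar both have date of arrival in the capital 2007-10-20, so the next rule applies.
Quinn and Salazar are each Apostolic Nuncio, so the next rule applies.
Among Quinn and Salazar, alphabetically by surname: Quinn before Salazar.
Order: Chaudhari, Eriksen, Haddad, Saleh, Sato, Quinn, Salazar, Kowalski. So position 7.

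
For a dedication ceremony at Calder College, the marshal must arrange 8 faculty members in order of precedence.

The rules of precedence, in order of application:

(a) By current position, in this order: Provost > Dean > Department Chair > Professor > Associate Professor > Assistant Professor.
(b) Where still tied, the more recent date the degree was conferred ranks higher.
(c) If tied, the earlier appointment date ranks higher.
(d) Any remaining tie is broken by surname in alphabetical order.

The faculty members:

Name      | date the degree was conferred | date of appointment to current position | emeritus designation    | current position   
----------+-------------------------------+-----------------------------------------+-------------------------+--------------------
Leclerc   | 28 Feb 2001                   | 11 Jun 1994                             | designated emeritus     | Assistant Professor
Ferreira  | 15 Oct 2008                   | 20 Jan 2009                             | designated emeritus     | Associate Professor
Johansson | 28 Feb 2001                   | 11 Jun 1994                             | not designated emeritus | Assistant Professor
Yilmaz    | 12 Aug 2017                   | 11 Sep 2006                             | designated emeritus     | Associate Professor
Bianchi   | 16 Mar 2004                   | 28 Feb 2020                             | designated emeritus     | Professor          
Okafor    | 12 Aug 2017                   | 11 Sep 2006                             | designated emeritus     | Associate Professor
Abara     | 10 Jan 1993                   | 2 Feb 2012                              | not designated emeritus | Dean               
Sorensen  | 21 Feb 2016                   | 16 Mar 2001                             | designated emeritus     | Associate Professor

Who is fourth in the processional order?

By current position: Abara (Dean); then Bianchi (Professor); then Okafor, Yilmaz, Sorensen and Ferreira (Associate Professor); then Johansson and Leclerc (Assistant Professor).
Among Okafor, Yilmaz, Sorensen and Ferreira, by date the degree was conferred (later first): Okafor and Yilmaz (12 Aug 2017) before Sorensen (21 Feb 2016) before Ferreira (15 Oct 2008).
Okafor and Yilmaz both have date of appointment to current position 11 Sep 2006, so the next rule applies.
Among Okafor and Yilmaz, alphabetically by surname: Okafor before Yilmaz.
Johansson and Leclerc both have date the degree was conferred 28 Feb 2001, so the next rule applies.
Johansson and Leclerc both have date of appointment to current position 11 Jun 1994, so the next rule applies.
Among Johansson and Leclerc, alphabetically by surname: Johansson before Leclerc.
Order: Abara, Bianchi, Okafor, Yilmaz, Sorensen, Ferreira, Johansson, Leclerc.

Yilmaz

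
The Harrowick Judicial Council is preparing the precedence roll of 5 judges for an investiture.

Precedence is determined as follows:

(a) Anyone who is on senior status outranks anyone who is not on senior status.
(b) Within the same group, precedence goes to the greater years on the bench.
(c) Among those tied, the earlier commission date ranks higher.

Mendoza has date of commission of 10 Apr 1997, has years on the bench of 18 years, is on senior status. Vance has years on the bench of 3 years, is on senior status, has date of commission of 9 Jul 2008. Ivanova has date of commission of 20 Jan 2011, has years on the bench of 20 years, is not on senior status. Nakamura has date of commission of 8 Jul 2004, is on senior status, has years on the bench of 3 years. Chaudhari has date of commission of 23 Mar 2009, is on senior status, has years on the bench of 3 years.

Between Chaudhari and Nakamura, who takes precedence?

Nakamura

By the first rule: Mendoza, Nakamura, Vance and Chaudhari (each on senior status); then Ivanova (not on senior status).
Among Mendoza, Nakamura, Vance and Chaudhari, by years on the bench (higher first): Mendoza (18 years) before Nakamura, Vance and Chaudhari (3 years).
Among Nakamura, Vance and Chaudhari, by date of commission (earlier first): Nakamura (8 Jul 2004) before Vance (9 Jul 2008) before Chaudhari (23 Mar 2009).
So Nakamura takes precedence.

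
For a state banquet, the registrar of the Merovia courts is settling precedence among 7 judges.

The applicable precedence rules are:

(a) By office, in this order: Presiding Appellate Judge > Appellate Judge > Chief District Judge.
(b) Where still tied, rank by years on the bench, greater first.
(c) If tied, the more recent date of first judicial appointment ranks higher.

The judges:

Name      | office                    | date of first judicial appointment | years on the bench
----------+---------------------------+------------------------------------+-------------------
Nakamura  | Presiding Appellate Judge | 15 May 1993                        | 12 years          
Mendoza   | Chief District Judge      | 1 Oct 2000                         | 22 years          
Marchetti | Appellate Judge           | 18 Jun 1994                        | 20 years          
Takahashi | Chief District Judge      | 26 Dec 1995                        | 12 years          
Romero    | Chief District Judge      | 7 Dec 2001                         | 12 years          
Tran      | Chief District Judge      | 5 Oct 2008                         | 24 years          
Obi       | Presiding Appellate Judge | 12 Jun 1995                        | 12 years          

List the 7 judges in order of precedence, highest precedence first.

Obi, Nakamura, Marchetti, Tran, Mendoza, Romero, Takahashi

By office: Obi and Nakamura (Presiding Appellate Judge); then Marchetti (Appellate Judge); then Tran, Mendoza, Romero and Takahashi (Chief District Judge).
Obi and Nakamura both have years on the bench 12 years, so the next rule applies.
Among Obi and Nakamura, by date of first judicial appointment (later first): Obi (12 Jun 1995) before Nakamura (15 May 1993).
Among Tran, Mendoza, Romero and Takahashi, by years on the bench (higher first): Tran (24 years) before Mendoza (22 years) before Romero and Takahashi (12 years).
Among Romero and Takahashi, by date of first judicial appointment (later first): Romero (7 Dec 2001) before Takahashi (26 Dec 1995).
Full order: Obi, Nakamura, Marchetti, Tran, Mendoza, Romero, Takahashi.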